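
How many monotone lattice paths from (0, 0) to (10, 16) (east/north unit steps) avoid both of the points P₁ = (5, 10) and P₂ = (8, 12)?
Number of paths = 2485249

Inclusion–exclusion. Total paths: C(26, 10) = 5311735. Through P₁: C(15, 5)·C(11, 5) = 1387386. Through P₂: C(20, 8)·C(6, 2) = 1889550. Since P₁ is strictly southwest of P₂, a monotone path through both must visit P₁ then P₂; paths through both = C(15, 5)·C(5, 3)·C(6, 2) = 450450. Avoid both = 5311735 − 1387386 − 1889550 + 450450 = 2485249.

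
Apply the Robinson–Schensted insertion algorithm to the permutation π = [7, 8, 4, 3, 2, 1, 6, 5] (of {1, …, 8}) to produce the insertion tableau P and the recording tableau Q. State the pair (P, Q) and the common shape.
P = [1, 5] / [2, 6] / [3, 8] / [4] / [7];  Q = [1, 2] / [3, 7] / [4, 8] / [5] / [6];  common shape = (2, 2, 2, 1, 1)

Row-insert the values π_1, π_2, … into P one at a time, bumping the leftmost entry strictly greater than the inserted value down to the next row. The recording tableau Q records, in position (i, j), the step at which that cell was added to P.
  Insert 7 (step 1): P = [7];  Q = [1]
  Insert 8 (step 2): P = [7, 8];  Q = [1, 2]
  Insert 4 (step 3): P = [4, 8] / [7];  Q = [1, 2] / [3]
  Insert 3 (step 4): P = [3, 8] / [4] / [7];  Q = [1, 2] / [3] / [4]
  Insert 2 (step 5): P = [2, 8] / [3] / [4] / [7];  Q = [1, 2] / [3] / [4] / [5]
  Insert 1 (step 6): P = [1, 8] / [2] / [3] / [4] / [7];  Q = [1, 2] / [3] / [4] / [5] / [6]
  Insert 6 (step 7): P = [1, 6] / [2, 8] / [3] / [4] / [7];  Q = [1, 2] / [3, 7] / [4] / [5] / [6]
  Insert 5 (step 8): P = [1, 5] / [2, 6] / [3, 8] / [4] / [7];  Q = [1, 2] / [3, 7] / [4, 8] / [5] / [6]
Final shape: (2, 2, 2, 1, 1).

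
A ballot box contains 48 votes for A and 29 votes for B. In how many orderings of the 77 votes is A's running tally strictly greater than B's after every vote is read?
Strict-lead orderings = 326385840027712089100

Total orderings of the 77 votes with 48 for A: C(77, 48) = 1322721562217570045300. By the Bertrand ballot formula (Cycle Lemma / reflection principle), the number of orderings in which A is strictly ahead of B throughout is (p − q)/(p + q) · C(p + q, p) = (48 − 29)/(48 + 29) · 1322721562217570045300 = 326385840027712089100.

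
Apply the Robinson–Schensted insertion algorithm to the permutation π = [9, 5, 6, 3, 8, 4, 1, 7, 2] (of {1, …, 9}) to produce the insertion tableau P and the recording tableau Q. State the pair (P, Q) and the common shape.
P = [1, 2, 7] / [3, 4, 8] / [5, 6] / [9];  Q = [1, 3, 5] / [2, 6, 8] / [4, 9] / [7];  common shape = (3, 3, 2, 1)

Row-insert the values π_1, π_2, … into P one at a time, bumping the leftmost entry strictly greater than the inserted value down to the next row. The recording tableau Q records, in position (i, j), the step at which that cell was added to P.
  Insert 9 (step 1): P = [9];  Q = [1]
  Insert 5 (step 2): P = [5] / [9];  Q = [1] / [2]
  Insert 6 (step 3): P = [5, 6] / [9];  Q = [1, 3] / [2]
  Insert 3 (step 4): P = [3, 6] / [5] / [9];  Q = [1, 3] / [2] / [4]
  Insert 8 (step 5): P = [3, 6, 8] / [5] / [9];  Q = [1, 3, 5] / [2] / [4]
  Insert 4 (step 6): P = [3, 4, 8] / [5, 6] / [9];  Q = [1, 3, 5] / [2, 6] / [4]
  Insert 1 (step 7): P = [1, 4, 8] / [3, 6] / [5] / [9];  Q = [1, 3, 5] / [2, 6] / [4] / [7]
  Insert 7 (step 8): P = [1, 4, 7] / [3, 6, 8] / [5] / [9];  Q = [1, 3, 5] / [2, 6, 8] / [4] / [7]
  Insert 2 (step 9): P = [1, 2, 7] / [3, 4, 8] / [5, 6] / [9];  Q = [1, 3, 5] / [2, 6, 8] / [4, 9] / [7]
Final shape: (3, 3, 2, 1).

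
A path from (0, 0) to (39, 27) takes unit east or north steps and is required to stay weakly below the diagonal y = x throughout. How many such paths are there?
Number of paths = 796507157381383448

By the reflection principle (André's argument), the number of monotone paths to (39, 27) with n ≤ m that never go above y = x is C(66, 39) − C(66, 40) = 2450791253481179840 − 1654284096099796392 = 796507157381383448.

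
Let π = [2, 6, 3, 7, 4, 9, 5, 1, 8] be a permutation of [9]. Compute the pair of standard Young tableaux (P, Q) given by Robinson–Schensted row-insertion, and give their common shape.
P = [1, 3, 4, 5, 8] / [2, 7, 9] / [6];  Q = [1, 2, 4, 6, 9] / [3, 5, 7] / [8];  common shape = (5, 3, 1)

Row-insert the values π_1, π_2, … into P one at a time, bumping the leftmost entry strictly greater than the inserted value down to the next row. The recording tableau Q records, in position (i, j), the step at which that cell was added to P.
  Insert 2 (step 1): P = [2];  Q = [1]
  Insert 6 (step 2): P = [2, 6];  Q = [1, 2]
  Insert 3 (step 3): P = [2, 3] / [6];  Q = [1, 2] / [3]
  Insert 7 (step 4): P = [2, 3, 7] / [6];  Q = [1, 2, 4] / [3]
  Insert 4 (step 5): P = [2, 3, 4] / [6, 7];  Q = [1, 2, 4] / [3, 5]
  Insert 9 (step 6): P = [2, 3, 4, 9] / [6, 7];  Q = [1, 2, 4, 6] / [3, 5]
  Insert 5 (step 7): P = [2, 3, 4, 5] / [6, 7, 9];  Q = [1, 2, 4, 6] / [3, 5, 7]
  Insert 1 (step 8): P = [1, 3, 4, 5] / [2, 7, 9] / [6];  Q = [1, 2, 4, 6] / [3, 5, 7] / [8]
  Insert 8 (step 9): P = [1, 3, 4, 5, 8] / [2, 7, 9] / [6];  Q = [1, 2, 4, 6, 9] / [3, 5, 7] / [8]
Final shape: (5, 3, 1).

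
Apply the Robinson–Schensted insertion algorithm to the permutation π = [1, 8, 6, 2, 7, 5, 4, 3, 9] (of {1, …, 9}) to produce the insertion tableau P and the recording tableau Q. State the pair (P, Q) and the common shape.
P = [1, 2, 3, 9] / [4, 7] / [5] / [6] / [8];  Q = [1, 2, 5, 9] / [3, 6] / [4] / [7] / [8];  common shape = (4, 2, 1, 1, 1)

Row-insert the values π_1, π_2, … into P one at a time, bumping the leftmost entry strictly greater than the inserted value down to the next row. The recording tableau Q records, in position (i, j), the step at which that cell was added to P.
  Insert 1 (step 1): P = [1];  Q = [1]
  Insert 8 (step 2): P = [1, 8];  Q = [1, 2]
  Insert 6 (step 3): P = [1, 6] / [8];  Q = [1, 2] / [3]
  Insert 2 (step 4): P = [1, 2] / [6] / [8];  Q = [1, 2] / [3] / [4]
  Insert 7 (step 5): P = [1, 2, 7] / [6] / [8];  Q = [1, 2, 5] / [3] / [4]
  Insert 5 (step 6): P = [1, 2, 5] / [6, 7] / [8];  Q = [1, 2, 5] / [3, 6] / [4]
  Insert 4 (step 7): P = [1, 2, 4] / [5, 7] / [6] / [8];  Q = [1, 2, 5] / [3, 6] / [4] / [7]
  Insert 3 (step 8): P = [1, 2, 3] / [4, 7] / [5] / [6] / [8];  Q = [1, 2, 5] / [3, 6] / [4] / [7] / [8]
  Insert 9 (step 9): P = [1, 2, 3, 9] / [4, 7] / [5] / [6] / [8];  Q = [1, 2, 5, 9] / [3, 6] / [4] / [7] / [8]
Final shape: (4, 2, 1, 1, 1).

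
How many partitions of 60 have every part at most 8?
p(60, parts ≤ 8) = 81457

Use the recurrence p(n, m) = p(n, m−1) + p(n−m, m): either the largest part is < m (count p(n, m−1)) or the largest part is exactly m (remove one copy of m, count p(n−m, m)). With p(0, ·) = 1 this gives p(60, parts ≤ 8) = 81457. (By conjugating Young diagrams, this also counts partitions of 60 into at most 8 parts.)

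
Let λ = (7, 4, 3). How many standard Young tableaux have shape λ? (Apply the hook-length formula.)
# SYT of shape (7, 4, 3) = 16016

Hook-length formula: f^λ = n! / Π hook(c), product over all cells c of the Young diagram. For λ = (7, 4, 3), n = 14 boxes. Hook lengths by row (left-to-right, top-to-bottom): [9, 8, 7, 5, 3, 2, 1]; [5, 4, 3, 1]; [3, 2, 1]. Product of hooks = 5443200. So f^λ = 14! / 5443200 = 87178291200 / 5443200 = 16016.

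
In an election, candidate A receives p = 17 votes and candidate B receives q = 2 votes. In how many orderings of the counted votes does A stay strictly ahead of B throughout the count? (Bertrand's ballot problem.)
Strict-lead orderings = 135

Total orderings of the 19 votes with 17 for A: C(19, 17) = 171. By the Bertrand ballot formula (Cycle Lemma / reflection principle), the number of orderings in which A is strictly ahead of B throughout is (p − q)/(p + q) · C(p + q, p) = (17 − 2)/(17 + 2) · 171 = 135.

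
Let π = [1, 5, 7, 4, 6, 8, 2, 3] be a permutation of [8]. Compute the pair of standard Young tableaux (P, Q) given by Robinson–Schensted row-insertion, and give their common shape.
P = [1, 2, 3, 8] / [4, 6] / [5, 7];  Q = [1, 2, 3, 6] / [4, 5] / [7, 8];  common shape = (4, 2, 2)

Row-insert the values π_1, π_2, … into P one at a time, bumping the leftmost entry strictly greater than the inserted value down to the next row. The recording tableau Q records, in position (i, j), the step at which that cell was added to P.
  Insert 1 (step 1): P = [1];  Q = [1]
  Insert 5 (step 2): P = [1, 5];  Q = [1, 2]
  Insert 7 (step 3): P = [1, 5, 7];  Q = [1, 2, 3]
  Insert 4 (step 4): P = [1, 4, 7] / [5];  Q = [1, 2, 3] / [4]
  Insert 6 (step 5): P = [1, 4, 6] / [5, 7];  Q = [1, 2, 3] / [4, 5]
  Insert 8 (step 6): P = [1, 4, 6, 8] / [5, 7];  Q = [1, 2, 3, 6] / [4, 5]
  Insert 2 (step 7): P = [1, 2, 6, 8] / [4, 7] / [5];  Q = [1, 2, 3, 6] / [4, 5] / [7]
  Insert 3 (step 8): P = [1, 2, 3, 8] / [4, 6] / [5, 7];  Q = [1, 2, 3, 6] / [4, 5] / [7, 8]
Final shape: (4, 2, 2).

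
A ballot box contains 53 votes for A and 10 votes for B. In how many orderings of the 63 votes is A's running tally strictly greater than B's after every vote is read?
Strict-lead orderings = 87232342461

Total orderings of the 63 votes with 53 for A: C(63, 53) = 127805525001. By the Bertrand ballot formula (Cycle Lemma / reflection principle), the number of orderings in which A is strictly ahead of B throughout is (p − q)/(p + q) · C(p + q, p) = (53 − 10)/(53 + 10) · 127805525001 = 87232342461.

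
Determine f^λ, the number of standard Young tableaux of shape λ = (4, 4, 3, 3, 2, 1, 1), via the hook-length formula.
# SYT of shape (4, 4, 3, 3, 2, 1, 1) = 5250960

Hook-length formula: f^λ = n! / Π hook(c), product over all cells c of the Young diagram. For λ = (4, 4, 3, 3, 2, 1, 1), n = 18 boxes. Hook lengths by row (left-to-right, top-to-bottom): [10, 7, 5, 2]; [9, 6, 4, 1]; [7, 4, 2]; [6, 3, 1]; [4, 1]; [2]; [1]. Product of hooks = 1219276800. So f^λ = 18! / 1219276800 = 6402373705728000 / 1219276800 = 5250960.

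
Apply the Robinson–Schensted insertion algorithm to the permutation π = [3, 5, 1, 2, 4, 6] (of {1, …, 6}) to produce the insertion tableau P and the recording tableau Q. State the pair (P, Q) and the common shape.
P = [1, 2, 4, 6] / [3, 5];  Q = [1, 2, 5, 6] / [3, 4];  common shape = (4, 2)

Row-insert the values π_1, π_2, … into P one at a time, bumping the leftmost entry strictly greater than the inserted value down to the next row. The recording tableau Q records, in position (i, j), the step at which that cell was added to P.
  Insert 3 (step 1): P = [3];  Q = [1]
  Insert 5 (step 2): P = [3, 5];  Q = [1, 2]
  Insert 1 (step 3): P = [1, 5] / [3];  Q = [1, 2] / [3]
  Insert 2 (step 4): P = [1, 2] / [3, 5];  Q = [1, 2] / [3, 4]
  Insert 4 (step 5): P = [1, 2, 4] / [3, 5];  Q = [1, 2, 5] / [3, 4]
  Insert 6 (step 6): P = [1, 2, 4, 6] / [3, 5];  Q = [1, 2, 5, 6] / [3, 4]
Final shape: (4, 2).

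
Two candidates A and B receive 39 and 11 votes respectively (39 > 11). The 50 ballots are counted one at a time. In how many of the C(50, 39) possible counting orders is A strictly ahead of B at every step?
Strict-lead orderings = 20918093728

Total orderings of the 50 votes with 39 for A: C(50, 39) = 37353738800. By the Bertrand ballot formula (Cycle Lemma / reflection principle), the number of orderings in which A is strictly ahead of B throughout is (p − q)/(p + q) · C(p + q, p) = (39 − 11)/(39 + 11) · 37353738800 = 20918093728.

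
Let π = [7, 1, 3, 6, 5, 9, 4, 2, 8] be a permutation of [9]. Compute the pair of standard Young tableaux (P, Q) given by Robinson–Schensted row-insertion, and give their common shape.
P = [1, 2, 4, 8] / [3, 9] / [5] / [6] / [7];  Q = [1, 3, 4, 6] / [2, 9] / [5] / [7] / [8];  common shape = (4, 2, 1, 1, 1)

Row-insert the values π_1, π_2, … into P one at a time, bumping the leftmost entry strictly greater than the inserted value down to the next row. The recording tableau Q records, in position (i, j), the step at which that cell was added to P.
  Insert 7 (step 1): P = [7];  Q = [1]
  Insert 1 (step 2): P = [1] / [7];  Q = [1] / [2]
  Insert 3 (step 3): P = [1, 3] / [7];  Q = [1, 3] / [2]
  Insert 6 (step 4): P = [1, 3, 6] / [7];  Q = [1, 3, 4] / [2]
  Insert 5 (step 5): P = [1, 3, 5] / [6] / [7];  Q = [1, 3, 4] / [2] / [5]
  Insert 9 (step 6): P = [1, 3, 5, 9] / [6] / [7];  Q = [1, 3, 4, 6] / [2] / [5]
  Insert 4 (step 7): P = [1, 3, 4, 9] / [5] / [6] / [7];  Q = [1, 3, 4, 6] / [2] / [5] / [7]
  Insert 2 (step 8): P = [1, 2, 4, 9] / [3] / [5] / [6] / [7];  Q = [1, 3, 4, 6] / [2] / [5] / [7] / [8]
  Insert 8 (step 9): P = [1, 2, 4, 8] / [3, 9] / [5] / [6] / [7];  Q = [1, 3, 4, 6] / [2, 9] / [5] / [7] / [8]
Final shape: (4, 2, 1, 1, 1).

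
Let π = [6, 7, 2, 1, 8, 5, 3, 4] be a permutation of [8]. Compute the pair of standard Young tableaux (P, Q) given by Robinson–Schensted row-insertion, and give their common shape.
P = [1, 3, 4] / [2, 5, 8] / [6, 7];  Q = [1, 2, 5] / [3, 6, 8] / [4, 7];  common shape = (3, 3, 2)

Row-insert the values π_1, π_2, … into P one at a time, bumping the leftmost entry strictly greater than the inserted value down to the next row. The recording tableau Q records, in position (i, j), the step at which that cell was added to P.
  Insert 6 (step 1): P = [6];  Q = [1]
  Insert 7 (step 2): P = [6, 7];  Q = [1, 2]
  Insert 2 (step 3): P = [2, 7] / [6];  Q = [1, 2] / [3]
  Insert 1 (step 4): P = [1, 7] / [2] / [6];  Q = [1, 2] / [3] / [4]
  Insert 8 (step 5): P = [1, 7, 8] / [2] / [6];  Q = [1, 2, 5] / [3] / [4]
  Insert 5 (step 6): P = [1, 5, 8] / [2, 7] / [6];  Q = [1, 2, 5] / [3, 6] / [4]
  Insert 3 (step 7): P = [1, 3, 8] / [2, 5] / [6, 7];  Q = [1, 2, 5] / [3, 6] / [4, 7]
  Insert 4 (step 8): P = [1, 3, 4] / [2, 5, 8] / [6, 7];  Q = [1, 2, 5] / [3, 6, 8] / [4, 7]
Final shape: (3, 3, 2).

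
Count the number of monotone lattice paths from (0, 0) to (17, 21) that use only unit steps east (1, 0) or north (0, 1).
Number of paths = 28781143380

A monotone lattice path from (0, 0) to (17, 21) consists of 17 east steps and 21 north steps in some order, so it is determined by which 17 of the 38 steps are east. The count is C(38, 17) = 28781143380.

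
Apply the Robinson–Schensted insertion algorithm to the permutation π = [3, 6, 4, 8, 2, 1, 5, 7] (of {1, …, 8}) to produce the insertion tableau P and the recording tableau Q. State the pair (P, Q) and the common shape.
P = [1, 4, 5, 7] / [2, 8] / [3] / [6];  Q = [1, 2, 4, 8] / [3, 7] / [5] / [6];  common shape = (4, 2, 1, 1)

Row-insert the values π_1, π_2, … into P one at a time, bumping the leftmost entry strictly greater than the inserted value down to the next row. The recording tableau Q records, in position (i, j), the step at which that cell was added to P.
  Insert 3 (step 1): P = [3];  Q = [1]
  Insert 6 (step 2): P = [3, 6];  Q = [1, 2]
  Insert 4 (step 3): P = [3, 4] / [6];  Q = [1, 2] / [3]
  Insert 8 (step 4): P = [3, 4, 8] / [6];  Q = [1, 2, 4] / [3]
  Insert 2 (step 5): P = [2, 4, 8] / [3] / [6];  Q = [1, 2, 4] / [3] / [5]
  Insert 1 (step 6): P = [1, 4, 8] / [2] / [3] / [6];  Q = [1, 2, 4] / [3] / [5] / [6]
  Insert 5 (step 7): P = [1, 4, 5] / [2, 8] / [3] / [6];  Q = [1, 2, 4] / [3, 7] / [5] / [6]
  Insert 7 (step 8): P = [1, 4, 5, 7] / [2, 8] / [3] / [6];  Q = [1, 2, 4, 8] / [3, 7] / [5] / [6]
Final shape: (4, 2, 1, 1).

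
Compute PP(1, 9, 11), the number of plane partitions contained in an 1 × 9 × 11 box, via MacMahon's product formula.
PP(1, 9, 11) = 167960

Evaluate the triple product over i = 1..1, j = 1..9, k = 1..11. The factors are (2/1) · (3/2) · (4/3) · (5/4) · (6/5) · (7/6) · (8/7) · (9/8) · … (99 factors total). The numerators and denominators telescope so the product is an integer; carrying out the multiplication exactly gives PP(1, 9, 11) = 167960.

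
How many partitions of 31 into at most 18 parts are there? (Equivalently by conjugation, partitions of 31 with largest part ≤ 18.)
p(31, parts ≤ 18) = 6570

Use the recurrence p(n, m) = p(n, m−1) + p(n−m, m): either the largest part is < m (count p(n, m−1)) or the largest part is exactly m (remove one copy of m, count p(n−m, m)). With p(0, ·) = 1 this gives p(31, parts ≤ 18) = 6570. (By conjugating Young diagrams, this also counts partitions of 31 into at most 18 parts.)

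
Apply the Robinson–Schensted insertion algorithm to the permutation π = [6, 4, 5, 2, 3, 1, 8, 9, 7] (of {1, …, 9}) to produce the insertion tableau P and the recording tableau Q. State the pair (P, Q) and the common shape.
P = [1, 3, 7, 9] / [2, 5, 8] / [4] / [6];  Q = [1, 3, 7, 8] / [2, 5, 9] / [4] / [6];  common shape = (4, 3, 1, 1)

Row-insert the values π_1, π_2, … into P one at a time, bumping the leftmost entry strictly greater than the inserted value down to the next row. The recording tableau Q records, in position (i, j), the step at which that cell was added to P.
  Insert 6 (step 1): P = [6];  Q = [1]
  Insert 4 (step 2): P = [4] / [6];  Q = [1] / [2]
  Insert 5 (step 3): P = [4, 5] / [6];  Q = [1, 3] / [2]
  Insert 2 (step 4): P = [2, 5] / [4] / [6];  Q = [1, 3] / [2] / [4]
  Insert 3 (step 5): P = [2, 3] / [4, 5] / [6];  Q = [1, 3] / [2, 5] / [4]
  Insert 1 (step 6): P = [1, 3] / [2, 5] / [4] / [6];  Q = [1, 3] / [2, 5] / [4] / [6]
  Insert 8 (step 7): P = [1, 3, 8] / [2, 5] / [4] / [6];  Q = [1, 3, 7] / [2, 5] / [4] / [6]
  Insert 9 (step 8): P = [1, 3, 8, 9] / [2, 5] / [4] / [6];  Q = [1, 3, 7, 8] / [2, 5] / [4] / [6]
  Insert 7 (step 9): P = [1, 3, 7, 9] / [2, 5, 8] / [4] / [6];  Q = [1, 3, 7, 8] / [2, 5, 9] / [4] / [6]
Final shape: (4, 3, 1, 1).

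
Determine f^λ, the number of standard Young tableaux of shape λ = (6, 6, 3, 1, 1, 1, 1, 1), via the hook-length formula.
# SYT of shape (6, 6, 3, 1, 1, 1, 1, 1) = 44767800

Hook-length formula: f^λ = n! / Π hook(c), product over all cells c of the Young diagram. For λ = (6, 6, 3, 1, 1, 1, 1, 1), n = 20 boxes. Hook lengths by row (left-to-right, top-to-bottom): [13, 7, 6, 4, 3, 2]; [12, 6, 5, 3, 2, 1]; [8, 2, 1]; [5]; [4]; [3]; [2]; [1]. Product of hooks = 54344908800. So f^λ = 20! / 54344908800 = 2432902008176640000 / 54344908800 = 44767800.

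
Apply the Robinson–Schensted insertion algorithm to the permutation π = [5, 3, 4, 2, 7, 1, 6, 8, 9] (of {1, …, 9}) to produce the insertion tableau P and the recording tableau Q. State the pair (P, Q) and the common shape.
P = [1, 4, 6, 8, 9] / [2, 7] / [3] / [5];  Q = [1, 3, 5, 8, 9] / [2, 7] / [4] / [6];  common shape = (5, 2, 1, 1)

Row-insert the values π_1, π_2, … into P one at a time, bumping the leftmost entry strictly greater than the inserted value down to the next row. The recording tableau Q records, in position (i, j), the step at which that cell was added to P.
  Insert 5 (step 1): P = [5];  Q = [1]
  Insert 3 (step 2): P = [3] / [5];  Q = [1] / [2]
  Insert 4 (step 3): P = [3, 4] / [5];  Q = [1, 3] / [2]
  Insert 2 (step 4): P = [2, 4] / [3] / [5];  Q = [1, 3] / [2] / [4]
  Insert 7 (step 5): P = [2, 4, 7] / [3] / [5];  Q = [1, 3, 5] / [2] / [4]
  Insert 1 (step 6): P = [1, 4, 7] / [2] / [3] / [5];  Q = [1, 3, 5] / [2] / [4] / [6]
  Insert 6 (step 7): P = [1, 4, 6] / [2, 7] / [3] / [5];  Q = [1, 3, 5] / [2, 7] / [4] / [6]
  Insert 8 (step 8): P = [1, 4, 6, 8] / [2, 7] / [3] / [5];  Q = [1, 3, 5, 8] / [2, 7] / [4] / [6]
  Insert 9 (step 9): P = [1, 4, 6, 8, 9] / [2, 7] / [3] / [5];  Q = [1, 3, 5, 8, 9] / [2, 7] / [4] / [6]
Final shape: (5, 2, 1, 1).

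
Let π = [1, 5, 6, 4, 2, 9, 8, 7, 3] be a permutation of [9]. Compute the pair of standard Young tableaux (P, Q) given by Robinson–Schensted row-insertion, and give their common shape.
P = [1, 2, 3, 7] / [4, 6] / [5, 8] / [9];  Q = [1, 2, 3, 6] / [4, 7] / [5, 8] / [9];  common shape = (4, 2, 2, 1)

Row-insert the values π_1, π_2, … into P one at a time, bumping the leftmost entry strictly greater than the inserted value down to the next row. The recording tableau Q records, in position (i, j), the step at which that cell was added to P.
  Insert 1 (step 1): P = [1];  Q = [1]
  Insert 5 (step 2): P = [1, 5];  Q = [1, 2]
  Insert 6 (step 3): P = [1, 5, 6];  Q = [1, 2, 3]
  Insert 4 (step 4): P = [1, 4, 6] / [5];  Q = [1, 2, 3] / [4]
  Insert 2 (step 5): P = [1, 2, 6] / [4] / [5];  Q = [1, 2, 3] / [4] / [5]
  Insert 9 (step 6): P = [1, 2, 6, 9] / [4] / [5];  Q = [1, 2, 3, 6] / [4] / [5]
  Insert 8 (step 7): P = [1, 2, 6, 8] / [4, 9] / [5];  Q = [1, 2, 3, 6] / [4, 7] / [5]
  Insert 7 (step 8): P = [1, 2, 6, 7] / [4, 8] / [5, 9];  Q = [1, 2, 3, 6] / [4, 7] / [5, 8]
  Insert 3 (step 9): P = [1, 2, 3, 7] / [4, 6] / [5, 8] / [9];  Q = [1, 2, 3, 6] / [4, 7] / [5, 8] / [9]
Final shape: (4, 2, 2, 1).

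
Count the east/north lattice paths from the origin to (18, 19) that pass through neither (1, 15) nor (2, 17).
Number of paths = 17672517321

Inclusion–exclusion. Total paths: C(37, 18) = 17672631900. Through P₁: C(16, 1)·C(21, 17) = 95760. Through P₂: C(19, 2)·C(18, 16) = 26163. Since P₁ is strictly southwest of P₂, a monotone path through both must visit P₁ then P₂; paths through both = C(16, 1)·C(3, 1)·C(18, 16) = 7344. Avoid both = 17672631900 − 95760 − 26163 + 7344 = 17672517321.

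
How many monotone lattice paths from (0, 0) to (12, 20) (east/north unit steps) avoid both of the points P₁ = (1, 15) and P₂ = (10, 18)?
Number of paths = 147005412

Inclusion–exclusion. Total paths: C(32, 12) = 225792840. Through P₁: C(16, 1)·C(16, 11) = 69888. Through P₂: C(28, 10)·C(4, 2) = 78738660. Since P₁ is strictly southwest of P₂, a monotone path through both must visit P₁ then P₂; paths through both = C(16, 1)·C(12, 9)·C(4, 2) = 21120. Avoid both = 225792840 − 69888 − 78738660 + 21120 = 147005412.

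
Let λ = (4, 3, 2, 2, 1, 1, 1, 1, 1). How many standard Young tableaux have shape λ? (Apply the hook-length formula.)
# SYT of shape (4, 3, 2, 2, 1, 1, 1, 1, 1) = 180180

Hook-length formula: f^λ = n! / Π hook(c), product over all cells c of the Young diagram. For λ = (4, 3, 2, 2, 1, 1, 1, 1, 1), n = 16 boxes. Hook lengths by row (left-to-right, top-to-bottom): [12, 6, 3, 1]; [10, 4, 1]; [8, 2]; [7, 1]; [5]; [4]; [3]; [2]; [1]. Product of hooks = 116121600. So f^λ = 16! / 116121600 = 20922789888000 / 116121600 = 180180.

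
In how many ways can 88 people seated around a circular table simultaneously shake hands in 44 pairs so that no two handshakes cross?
C_44 = 583300119592996693088040

These noncrossing handshakes are counted by the Catalan number C_n = (1/(n + 1)) · C(2n, n). For n = 44: C_44 = (1/45) · C(88, 44) = 26248505381684851188961800/45 = 583300119592996693088040.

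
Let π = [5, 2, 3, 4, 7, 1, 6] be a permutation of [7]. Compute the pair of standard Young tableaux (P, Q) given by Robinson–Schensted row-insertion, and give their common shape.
P = [1, 3, 4, 6] / [2, 7] / [5];  Q = [1, 3, 4, 5] / [2, 7] / [6];  common shape = (4, 2, 1)

Row-insert the values π_1, π_2, … into P one at a time, bumping the leftmost entry strictly greater than the inserted value down to the next row. The recording tableau Q records, in position (i, j), the step at which that cell was added to P.
  Insert 5 (step 1): P = [5];  Q = [1]
  Insert 2 (step 2): P = [2] / [5];  Q = [1] / [2]
  Insert 3 (step 3): P = [2, 3] / [5];  Q = [1, 3] / [2]
  Insert 4 (step 4): P = [2, 3, 4] / [5];  Q = [1, 3, 4] / [2]
  Insert 7 (step 5): P = [2, 3, 4, 7] / [5];  Q = [1, 3, 4, 5] / [2]
  Insert 1 (step 6): P = [1, 3, 4, 7] / [2] / [5];  Q = [1, 3, 4, 5] / [2] / [6]
  Insert 6 (step 7): P = [1, 3, 4, 6] / [2, 7] / [5];  Q = [1, 3, 4, 5] / [2, 7] / [6]
Final shape: (4, 2, 1).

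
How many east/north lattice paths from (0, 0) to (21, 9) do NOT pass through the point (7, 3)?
Number of paths = 9655950

Total paths from (0, 0) to (21, 9): C(30, 21) = 14307150. Paths through (7, 3): (paths (0, 0) → (7, 3)) × (paths (7, 3) → (21, 9)) = C(10, 7) · C(20, 14) = 120 · 38760 = 4651200. Avoidance count = 14307150 − 4651200 = 9655950.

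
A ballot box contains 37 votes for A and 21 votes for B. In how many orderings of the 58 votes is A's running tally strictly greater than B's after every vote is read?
Strict-lead orderings = 922110127018080

Total orderings of the 58 votes with 37 for A: C(58, 37) = 3342649210440540. By the Bertrand ballot formula (Cycle Lemma / reflection principle), the number of orderings in which A is strictly ahead of B throughout is (p − q)/(p + q) · C(p + q, p) = (37 − 21)/(37 + 21) · 3342649210440540 = 922110127018080.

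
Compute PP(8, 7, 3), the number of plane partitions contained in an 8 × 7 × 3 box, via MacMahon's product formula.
PP(8, 7, 3) = 4971151900

Evaluate the triple product over i = 1..8, j = 1..7, k = 1..3. The factors are (2/1) · (3/2) · (4/3) · (3/2) · (4/3) · (5/4) · (4/3) · (5/4) · … (168 factors total). The numerators and denominators telescope so the product is an integer; carrying out the multiplication exactly gives PP(8, 7, 3) = 4971151900.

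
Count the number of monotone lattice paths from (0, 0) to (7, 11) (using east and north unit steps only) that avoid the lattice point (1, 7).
Number of paths = 30144

Total paths from (0, 0) to (7, 11): C(18, 7) = 31824. Paths through (1, 7): (paths (0, 0) → (1, 7)) × (paths (1, 7) → (7, 11)) = C(8, 1) · C(10, 6) = 8 · 210 = 1680. Avoidance count = 31824 − 1680 = 30144.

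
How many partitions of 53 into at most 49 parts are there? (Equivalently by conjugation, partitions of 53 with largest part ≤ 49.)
p(53, parts ≤ 49) = 329924

Use the recurrence p(n, m) = p(n, m−1) + p(n−m, m): either the largest part is < m (count p(n, m−1)) or the largest part is exactly m (remove one copy of m, count p(n−m, m)). With p(0, ·) = 1 this gives p(53, parts ≤ 49) = 329924. (By conjugating Young diagrams, this also counts partitions of 53 into at most 49 parts.)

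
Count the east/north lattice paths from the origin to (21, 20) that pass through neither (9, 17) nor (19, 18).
Number of paths = 161877695870

Inclusion–exclusion. Total paths: C(41, 21) = 269128937220. Through P₁: C(26, 9)·C(15, 12) = 1421670250. Through P₂: C(37, 19)·C(4, 2) = 106035791400. Since P₁ is strictly southwest of P₂, a monotone path through both must visit P₁ then P₂; paths through both = C(26, 9)·C(11, 10)·C(4, 2) = 206220300. Avoid both = 269128937220 − 1421670250 − 106035791400 + 206220300 = 161877695870.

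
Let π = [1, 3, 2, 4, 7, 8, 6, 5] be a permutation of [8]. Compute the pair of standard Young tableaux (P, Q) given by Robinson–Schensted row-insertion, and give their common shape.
P = [1, 2, 4, 5, 8] / [3, 6] / [7];  Q = [1, 2, 4, 5, 6] / [3, 7] / [8];  common shape = (5, 2, 1)

Row-insert the values π_1, π_2, … into P one at a time, bumping the leftmost entry strictly greater than the inserted value down to the next row. The recording tableau Q records, in position (i, j), the step at which that cell was added to P.
  Insert 1 (step 1): P = [1];  Q = [1]
  Insert 3 (step 2): P = [1, 3];  Q = [1, 2]
  Insert 2 (step 3): P = [1, 2] / [3];  Q = [1, 2] / [3]
  Insert 4 (step 4): P = [1, 2, 4] / [3];  Q = [1, 2, 4] / [3]
  Insert 7 (step 5): P = [1, 2, 4, 7] / [3];  Q = [1, 2, 4, 5] / [3]
  Insert 8 (step 6): P = [1, 2, 4, 7, 8] / [3];  Q = [1, 2, 4, 5, 6] / [3]
  Insert 6 (step 7): P = [1, 2, 4, 6, 8] / [3, 7];  Q = [1, 2, 4, 5, 6] / [3, 7]
  Insert 5 (step 8): P = [1, 2, 4, 5, 8] / [3, 6] / [7];  Q = [1, 2, 4, 5, 6] / [3, 7] / [8]
Final shape: (5, 2, 1).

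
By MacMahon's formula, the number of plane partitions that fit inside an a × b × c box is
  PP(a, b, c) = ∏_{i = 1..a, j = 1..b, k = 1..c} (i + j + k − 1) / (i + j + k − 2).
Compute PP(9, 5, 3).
PP(9, 5, 3) = 208416208

Evaluate the triple product over i = 1..9, j = 1..5, k = 1..3. The factors are (2/1) · (3/2) · (4/3) · (3/2) · (4/3) · (5/4) · (4/3) · (5/4) · … (135 factors total). The numerators and denominators telescope so the product is an integer; carrying out the multiplication exactly gives PP(9, 5, 3) = 208416208.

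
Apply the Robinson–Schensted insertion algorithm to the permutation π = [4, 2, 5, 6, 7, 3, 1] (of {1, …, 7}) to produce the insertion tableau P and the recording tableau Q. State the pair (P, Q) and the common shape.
P = [1, 3, 6, 7] / [2, 5] / [4];  Q = [1, 3, 4, 5] / [2, 6] / [7];  common shape = (4, 2, 1)

Row-insert the values π_1, π_2, … into P one at a time, bumping the leftmost entry strictly greater than the inserted value down to the next row. The recording tableau Q records, in position (i, j), the step at which that cell was added to P.
  Insert 4 (step 1): P = [4];  Q = [1]
  Insert 2 (step 2): P = [2] / [4];  Q = [1] / [2]
  Insert 5 (step 3): P = [2, 5] / [4];  Q = [1, 3] / [2]
  Insert 6 (step 4): P = [2, 5, 6] / [4];  Q = [1, 3, 4] / [2]
  Insert 7 (step 5): P = [2, 5, 6, 7] / [4];  Q = [1, 3, 4, 5] / [2]
  Insert 3 (step 6): P = [2, 3, 6, 7] / [4, 5];  Q = [1, 3, 4, 5] / [2, 6]
  Insert 1 (step 7): P = [1, 3, 6, 7] / [2, 5] / [4];  Q = [1, 3, 4, 5] / [2, 6] / [7]
Final shape: (4, 2, 1).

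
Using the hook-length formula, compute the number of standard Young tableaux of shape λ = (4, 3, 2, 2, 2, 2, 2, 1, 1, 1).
# SYT of shape (4, 3, 2, 2, 2, 2, 2, 1, 1, 1) = 8268800

Hook-length formula: f^λ = n! / Π hook(c), product over all cells c of the Young diagram. For λ = (4, 3, 2, 2, 2, 2, 2, 1, 1, 1), n = 20 boxes. Hook lengths by row (left-to-right, top-to-bottom): [13, 9, 3, 1]; [11, 7, 1]; [9, 5]; [8, 4]; [7, 3]; [6, 2]; [5, 1]; [3]; [2]; [1]. Product of hooks = 294226732800. So f^λ = 20! / 294226732800 = 2432902008176640000 / 294226732800 = 8268800.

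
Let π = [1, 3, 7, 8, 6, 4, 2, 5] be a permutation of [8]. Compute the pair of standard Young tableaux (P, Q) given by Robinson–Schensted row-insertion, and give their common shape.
P = [1, 2, 4, 5] / [3, 8] / [6] / [7];  Q = [1, 2, 3, 4] / [5, 8] / [6] / [7];  common shape = (4, 2, 1, 1)

Row-insert the values π_1, π_2, … into P one at a time, bumping the leftmost entry strictly greater than the inserted value down to the next row. The recording tableau Q records, in position (i, j), the step at which that cell was added to P.
  Insert 1 (step 1): P = [1];  Q = [1]
  Insert 3 (step 2): P = [1, 3];  Q = [1, 2]
  Insert 7 (step 3): P = [1, 3, 7];  Q = [1, 2, 3]
  Insert 8 (step 4): P = [1, 3, 7, 8];  Q = [1, 2, 3, 4]
  Insert 6 (step 5): P = [1, 3, 6, 8] / [7];  Q = [1, 2, 3, 4] / [5]
  Insert 4 (step 6): P = [1, 3, 4, 8] / [6] / [7];  Q = [1, 2, 3, 4] / [5] / [6]
  Insert 2 (step 7): P = [1, 2, 4, 8] / [3] / [6] / [7];  Q = [1, 2, 3, 4] / [5] / [6] / [7]
  Insert 5 (step 8): P = [1, 2, 4, 5] / [3, 8] / [6] / [7];  Q = [1, 2, 3, 4] / [5, 8] / [6] / [7]
Final shape: (4, 2, 1, 1).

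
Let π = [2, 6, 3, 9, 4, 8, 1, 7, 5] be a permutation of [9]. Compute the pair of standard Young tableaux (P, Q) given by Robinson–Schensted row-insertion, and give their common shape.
P = [1, 3, 4, 5] / [2, 7] / [6, 8] / [9];  Q = [1, 2, 4, 6] / [3, 5] / [7, 8] / [9];  common shape = (4, 2, 2, 1)

Row-insert the values π_1, π_2, … into P one at a time, bumping the leftmost entry strictly greater than the inserted value down to the next row. The recording tableau Q records, in position (i, j), the step at which that cell was added to P.
  Insert 2 (step 1): P = [2];  Q = [1]
  Insert 6 (step 2): P = [2, 6];  Q = [1, 2]
  Insert 3 (step 3): P = [2, 3] / [6];  Q = [1, 2] / [3]
  Insert 9 (step 4): P = [2, 3, 9] / [6];  Q = [1, 2, 4] / [3]
  Insert 4 (step 5): P = [2, 3, 4] / [6, 9];  Q = [1, 2, 4] / [3, 5]
  Insert 8 (step 6): P = [2, 3, 4, 8] / [6, 9];  Q = [1, 2, 4, 6] / [3, 5]
  Insert 1 (step 7): P = [1, 3, 4, 8] / [2, 9] / [6];  Q = [1, 2, 4, 6] / [3, 5] / [7]
  Insert 7 (step 8): P = [1, 3, 4, 7] / [2, 8] / [6, 9];  Q = [1, 2, 4, 6] / [3, 5] / [7, 8]
  Insert 5 (step 9): P = [1, 3, 4, 5] / [2, 7] / [6, 8] / [9];  Q = [1, 2, 4, 6] / [3, 5] / [7, 8] / [9]
Final shape: (4, 2, 2, 1).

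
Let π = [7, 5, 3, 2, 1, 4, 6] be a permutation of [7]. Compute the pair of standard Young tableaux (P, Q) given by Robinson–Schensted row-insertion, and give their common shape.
P = [1, 4, 6] / [2] / [3] / [5] / [7];  Q = [1, 6, 7] / [2] / [3] / [4] / [5];  common shape = (3, 1, 1, 1, 1)

Row-insert the values π_1, π_2, … into P one at a time, bumping the leftmost entry strictly greater than the inserted value down to the next row. The recording tableau Q records, in position (i, j), the step at which that cell was added to P.
  Insert 7 (step 1): P = [7];  Q = [1]
  Insert 5 (step 2): P = [5] / [7];  Q = [1] / [2]
  Insert 3 (step 3): P = [3] / [5] / [7];  Q = [1] / [2] / [3]
  Insert 2 (step 4): P = [2] / [3] / [5] / [7];  Q = [1] / [2] / [3] / [4]
  Insert 1 (step 5): P = [1] / [2] / [3] / [5] / [7];  Q = [1] / [2] / [3] / [4] / [5]
  Insert 4 (step 6): P = [1, 4] / [2] / [3] / [5] / [7];  Q = [1, 6] / [2] / [3] / [4] / [5]
  Insert 6 (step 7): P = [1, 4, 6] / [2] / [3] / [5] / [7];  Q = [1, 6, 7] / [2] / [3] / [4] / [5]
Final shape: (3, 1, 1, 1, 1).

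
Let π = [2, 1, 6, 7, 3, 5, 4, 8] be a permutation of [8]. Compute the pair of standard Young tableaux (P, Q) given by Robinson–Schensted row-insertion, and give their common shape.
P = [1, 3, 4, 8] / [2, 5, 7] / [6];  Q = [1, 3, 4, 8] / [2, 5, 6] / [7];  common shape = (4, 3, 1)

Row-insert the values π_1, π_2, … into P one at a time, bumping the leftmost entry strictly greater than the inserted value down to the next row. The recording tableau Q records, in position (i, j), the step at which that cell was added to P.
  Insert 2 (step 1): P = [2];  Q = [1]
  Insert 1 (step 2): P = [1] / [2];  Q = [1] / [2]
  Insert 6 (step 3): P = [1, 6] / [2];  Q = [1, 3] / [2]
  Insert 7 (step 4): P = [1, 6, 7] / [2];  Q = [1, 3, 4] / [2]
  Insert 3 (step 5): P = [1, 3, 7] / [2, 6];  Q = [1, 3, 4] / [2, 5]
  Insert 5 (step 6): P = [1, 3, 5] / [2, 6, 7];  Q = [1, 3, 4] / [2, 5, 6]
  Insert 4 (step 7): P = [1, 3, 4] / [2, 5, 7] / [6];  Q = [1, 3, 4] / [2, 5, 6] / [7]
  Insert 8 (step 8): P = [1, 3, 4, 8] / [2, 5, 7] / [6];  Q = [1, 3, 4, 8] / [2, 5, 6] / [7]
Final shape: (4, 3, 1).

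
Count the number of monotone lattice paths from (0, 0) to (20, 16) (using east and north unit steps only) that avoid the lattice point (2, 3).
Number of paths = 5245341360

Total paths from (0, 0) to (20, 16): C(36, 20) = 7307872110. Paths through (2, 3): (paths (0, 0) → (2, 3)) × (paths (2, 3) → (20, 16)) = C(5, 2) · C(31, 18) = 10 · 206253075 = 2062530750. Avoidance count = 7307872110 − 2062530750 = 5245341360.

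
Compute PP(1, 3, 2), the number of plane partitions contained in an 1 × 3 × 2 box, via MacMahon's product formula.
PP(1, 3, 2) = 10

Evaluate the triple product over i = 1..1, j = 1..3, k = 1..2. The factors are (2/1) · (3/2) · (3/2) · (4/3) · (4/3) · (5/4). The numerators and denominators telescope so the product is an integer; carrying out the multiplication exactly gives PP(1, 3, 2) = 10.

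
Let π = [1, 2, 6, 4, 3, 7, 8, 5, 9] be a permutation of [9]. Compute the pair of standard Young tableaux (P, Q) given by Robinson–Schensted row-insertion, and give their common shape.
P = [1, 2, 3, 5, 8, 9] / [4, 7] / [6];  Q = [1, 2, 3, 6, 7, 9] / [4, 8] / [5];  common shape = (6, 2, 1)

Row-insert the values π_1, π_2, … into P one at a time, bumping the leftmost entry strictly greater than the inserted value down to the next row. The recording tableau Q records, in position (i, j), the step at which that cell was added to P.
  Insert 1 (step 1): P = [1];  Q = [1]
  Insert 2 (step 2): P = [1, 2];  Q = [1, 2]
  Insert 6 (step 3): P = [1, 2, 6];  Q = [1, 2, 3]
  Insert 4 (step 4): P = [1, 2, 4] / [6];  Q = [1, 2, 3] / [4]
  Insert 3 (step 5): P = [1, 2, 3] / [4] / [6];  Q = [1, 2, 3] / [4] / [5]
  Insert 7 (step 6): P = [1, 2, 3, 7] / [4] / [6];  Q = [1, 2, 3, 6] / [4] / [5]
  Insert 8 (step 7): P = [1, 2, 3, 7, 8] / [4] / [6];  Q = [1, 2, 3, 6, 7] / [4] / [5]
  Insert 5 (step 8): P = [1, 2, 3, 5, 8] / [4, 7] / [6];  Q = [1, 2, 3, 6, 7] / [4, 8] / [5]
  Insert 9 (step 9): P = [1, 2, 3, 5, 8, 9] / [4, 7] / [6];  Q = [1, 2, 3, 6, 7, 9] / [4, 8] / [5]
Final shape: (6, 2, 1).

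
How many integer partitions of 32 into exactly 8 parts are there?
p(32, 8 parts) = 919

Partitions of n into exactly k parts are in bijection with partitions of n − k into at most k parts (subtract 1 from each part). So p(32, exactly 8) = p(24, parts ≤ 8). Computing via the recurrence p(m, j) = p(m, j−1) + p(m−j, j) gives 919.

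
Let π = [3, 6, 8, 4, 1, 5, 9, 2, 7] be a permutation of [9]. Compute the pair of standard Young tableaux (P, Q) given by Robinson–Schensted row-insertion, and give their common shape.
P = [1, 2, 5, 7] / [3, 4, 9] / [6, 8];  Q = [1, 2, 3, 7] / [4, 6, 9] / [5, 8];  common shape = (4, 3, 2)

Row-insert the values π_1, π_2, … into P one at a time, bumping the leftmost entry strictly greater than the inserted value down to the next row. The recording tableau Q records, in position (i, j), the step at which that cell was added to P.
  Insert 3 (step 1): P = [3];  Q = [1]
  Insert 6 (step 2): P = [3, 6];  Q = [1, 2]
  Insert 8 (step 3): P = [3, 6, 8];  Q = [1, 2, 3]
  Insert 4 (step 4): P = [3, 4, 8] / [6];  Q = [1, 2, 3] / [4]
  Insert 1 (step 5): P = [1, 4, 8] / [3] / [6];  Q = [1, 2, 3] / [4] / [5]
  Insert 5 (step 6): P = [1, 4, 5] / [3, 8] / [6];  Q = [1, 2, 3] / [4, 6] / [5]
  Insert 9 (step 7): P = [1, 4, 5, 9] / [3, 8] / [6];  Q = [1, 2, 3, 7] / [4, 6] / [5]
  Insert 2 (step 8): P = [1, 2, 5, 9] / [3, 4] / [6, 8];  Q = [1, 2, 3, 7] / [4, 6] / [5, 8]
  Insert 7 (step 9): P = [1, 2, 5, 7] / [3, 4, 9] / [6, 8];  Q = [1, 2, 3, 7] / [4, 6, 9] / [5, 8]
Final shape: (4, 3, 2).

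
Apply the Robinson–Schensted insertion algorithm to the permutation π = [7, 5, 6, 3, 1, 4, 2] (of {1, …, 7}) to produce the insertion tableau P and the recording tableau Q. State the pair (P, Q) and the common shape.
P = [1, 2] / [3, 4] / [5, 6] / [7];  Q = [1, 3] / [2, 6] / [4, 7] / [5];  common shape = (2, 2, 2, 1)

Row-insert the values π_1, π_2, … into P one at a time, bumping the leftmost entry strictly greater than the inserted value down to the next row. The recording tableau Q records, in position (i, j), the step at which that cell was added to P.
  Insert 7 (step 1): P = [7];  Q = [1]
  Insert 5 (step 2): P = [5] / [7];  Q = [1] / [2]
  Insert 6 (step 3): P = [5, 6] / [7];  Q = [1, 3] / [2]
  Insert 3 (step 4): P = [3, 6] / [5] / [7];  Q = [1, 3] / [2] / [4]
  Insert 1 (step 5): P = [1, 6] / [3] / [5] / [7];  Q = [1, 3] / [2] / [4] / [5]
  Insert 4 (step 6): P = [1, 4] / [3, 6] / [5] / [7];  Q = [1, 3] / [2, 6] / [4] / [5]
  Insert 2 (step 7): P = [1, 2] / [3, 4] / [5, 6] / [7];  Q = [1, 3] / [2, 6] / [4, 7] / [5]
Final shape: (2, 2, 2, 1).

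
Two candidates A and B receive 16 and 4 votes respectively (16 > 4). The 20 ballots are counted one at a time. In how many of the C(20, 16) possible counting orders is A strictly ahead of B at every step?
Strict-lead orderings = 2907

Total orderings of the 20 votes with 16 for A: C(20, 16) = 4845. By the Bertrand ballot formula (Cycle Lemma / reflection principle), the number of orderings in which A is strictly ahead of B throughout is (p − q)/(p + q) · C(p + q, p) = (16 − 4)/(16 + 4) · 4845 = 2907.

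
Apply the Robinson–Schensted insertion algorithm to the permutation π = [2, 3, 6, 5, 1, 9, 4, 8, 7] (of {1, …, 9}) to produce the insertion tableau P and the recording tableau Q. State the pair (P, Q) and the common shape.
P = [1, 3, 4, 7] / [2, 5, 8] / [6, 9];  Q = [1, 2, 3, 6] / [4, 7, 8] / [5, 9];  common shape = (4, 3, 2)

Row-insert the values π_1, π_2, … into P one at a time, bumping the leftmost entry strictly greater than the inserted value down to the next row. The recording tableau Q records, in position (i, j), the step at which that cell was added to P.
  Insert 2 (step 1): P = [2];  Q = [1]
  Insert 3 (step 2): P = [2, 3];  Q = [1, 2]
  Insert 6 (step 3): P = [2, 3, 6];  Q = [1, 2, 3]
  Insert 5 (step 4): P = [2, 3, 5] / [6];  Q = [1, 2, 3] / [4]
  Insert 1 (step 5): P = [1, 3, 5] / [2] / [6];  Q = [1, 2, 3] / [4] / [5]
  Insert 9 (step 6): P = [1, 3, 5, 9] / [2] / [6];  Q = [1, 2, 3, 6] / [4] / [5]
  Insert 4 (step 7): P = [1, 3, 4, 9] / [2, 5] / [6];  Q = [1, 2, 3, 6] / [4, 7] / [5]
  Insert 8 (step 8): P = [1, 3, 4, 8] / [2, 5, 9] / [6];  Q = [1, 2, 3, 6] / [4, 7, 8] / [5]
  Insert 7 (step 9): P = [1, 3, 4, 7] / [2, 5, 8] / [6, 9];  Q = [1, 2, 3, 6] / [4, 7, 8] / [5, 9]
Final shape: (4, 3, 2).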